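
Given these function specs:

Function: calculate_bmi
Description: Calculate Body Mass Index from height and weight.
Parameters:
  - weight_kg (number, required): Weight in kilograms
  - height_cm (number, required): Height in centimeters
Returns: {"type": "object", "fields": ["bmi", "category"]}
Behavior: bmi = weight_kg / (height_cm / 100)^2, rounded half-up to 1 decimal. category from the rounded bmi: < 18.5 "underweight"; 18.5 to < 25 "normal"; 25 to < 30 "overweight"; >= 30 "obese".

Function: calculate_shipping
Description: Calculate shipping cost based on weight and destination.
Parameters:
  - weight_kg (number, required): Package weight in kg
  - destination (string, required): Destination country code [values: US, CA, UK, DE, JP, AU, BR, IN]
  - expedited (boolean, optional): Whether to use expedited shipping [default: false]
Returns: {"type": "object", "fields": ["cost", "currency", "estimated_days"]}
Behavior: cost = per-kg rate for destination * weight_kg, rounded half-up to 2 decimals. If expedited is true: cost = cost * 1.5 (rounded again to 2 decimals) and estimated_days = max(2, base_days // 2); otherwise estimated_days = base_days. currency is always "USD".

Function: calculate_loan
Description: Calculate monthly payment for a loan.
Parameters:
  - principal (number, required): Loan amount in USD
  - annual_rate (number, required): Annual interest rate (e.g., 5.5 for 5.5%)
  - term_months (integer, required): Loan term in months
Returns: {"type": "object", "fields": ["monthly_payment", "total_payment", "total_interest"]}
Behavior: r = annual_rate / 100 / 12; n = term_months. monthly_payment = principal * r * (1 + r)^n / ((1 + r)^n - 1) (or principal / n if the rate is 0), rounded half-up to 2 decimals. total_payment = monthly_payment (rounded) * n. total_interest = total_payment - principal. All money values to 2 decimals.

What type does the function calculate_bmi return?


The calculate_bmi spec declares Returns: {"type": "object", "fields": ["bmi", "category"]}
Type:
object


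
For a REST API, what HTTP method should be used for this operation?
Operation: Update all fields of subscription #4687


GET = read, POST = create, PUT = update/replace, DELETE = remove
This operation is an update/replace.
PUT


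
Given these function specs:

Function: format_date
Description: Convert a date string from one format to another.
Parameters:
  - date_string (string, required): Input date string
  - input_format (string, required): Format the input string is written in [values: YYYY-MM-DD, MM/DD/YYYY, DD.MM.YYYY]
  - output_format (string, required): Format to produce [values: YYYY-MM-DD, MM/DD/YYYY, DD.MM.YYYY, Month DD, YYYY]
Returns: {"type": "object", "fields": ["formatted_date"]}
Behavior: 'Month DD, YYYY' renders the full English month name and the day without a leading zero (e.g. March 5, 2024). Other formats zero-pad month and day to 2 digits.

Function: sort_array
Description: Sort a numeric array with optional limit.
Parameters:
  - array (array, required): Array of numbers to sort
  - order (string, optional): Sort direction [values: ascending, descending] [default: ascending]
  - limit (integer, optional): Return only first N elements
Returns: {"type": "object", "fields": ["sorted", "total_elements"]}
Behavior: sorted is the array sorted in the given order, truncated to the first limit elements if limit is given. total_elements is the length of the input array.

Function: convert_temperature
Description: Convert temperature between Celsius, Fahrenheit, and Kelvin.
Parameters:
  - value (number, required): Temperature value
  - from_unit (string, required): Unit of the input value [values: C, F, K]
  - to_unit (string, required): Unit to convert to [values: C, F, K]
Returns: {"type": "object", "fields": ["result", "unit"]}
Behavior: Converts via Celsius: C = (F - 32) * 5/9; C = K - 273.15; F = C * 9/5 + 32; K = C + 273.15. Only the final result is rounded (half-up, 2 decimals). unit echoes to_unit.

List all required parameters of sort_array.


Parameters of sort_array and their required/optional flag:
  array: required
  order: optional
  limit: optional
array


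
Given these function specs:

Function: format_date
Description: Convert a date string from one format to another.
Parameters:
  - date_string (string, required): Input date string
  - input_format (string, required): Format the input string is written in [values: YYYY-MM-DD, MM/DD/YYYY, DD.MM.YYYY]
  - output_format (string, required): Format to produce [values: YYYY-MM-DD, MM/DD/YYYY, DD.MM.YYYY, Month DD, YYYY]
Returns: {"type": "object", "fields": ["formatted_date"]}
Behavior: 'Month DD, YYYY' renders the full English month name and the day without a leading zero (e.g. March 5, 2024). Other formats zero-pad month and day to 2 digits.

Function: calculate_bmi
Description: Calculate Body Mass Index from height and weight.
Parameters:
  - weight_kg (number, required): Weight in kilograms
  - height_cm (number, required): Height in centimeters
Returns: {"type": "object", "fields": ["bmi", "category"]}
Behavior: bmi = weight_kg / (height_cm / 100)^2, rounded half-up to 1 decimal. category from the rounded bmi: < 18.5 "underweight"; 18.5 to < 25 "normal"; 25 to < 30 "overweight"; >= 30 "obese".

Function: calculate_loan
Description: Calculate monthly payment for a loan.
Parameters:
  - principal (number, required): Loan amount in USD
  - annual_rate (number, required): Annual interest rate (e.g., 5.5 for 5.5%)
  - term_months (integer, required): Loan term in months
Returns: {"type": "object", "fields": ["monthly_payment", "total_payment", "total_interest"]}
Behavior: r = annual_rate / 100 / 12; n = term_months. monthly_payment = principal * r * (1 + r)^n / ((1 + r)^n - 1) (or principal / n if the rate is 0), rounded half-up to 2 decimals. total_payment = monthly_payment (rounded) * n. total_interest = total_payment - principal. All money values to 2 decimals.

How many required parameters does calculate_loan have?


Parameters of calculate_loan: principal (required), annual_rate (required), term_months (required)
Required count:
3


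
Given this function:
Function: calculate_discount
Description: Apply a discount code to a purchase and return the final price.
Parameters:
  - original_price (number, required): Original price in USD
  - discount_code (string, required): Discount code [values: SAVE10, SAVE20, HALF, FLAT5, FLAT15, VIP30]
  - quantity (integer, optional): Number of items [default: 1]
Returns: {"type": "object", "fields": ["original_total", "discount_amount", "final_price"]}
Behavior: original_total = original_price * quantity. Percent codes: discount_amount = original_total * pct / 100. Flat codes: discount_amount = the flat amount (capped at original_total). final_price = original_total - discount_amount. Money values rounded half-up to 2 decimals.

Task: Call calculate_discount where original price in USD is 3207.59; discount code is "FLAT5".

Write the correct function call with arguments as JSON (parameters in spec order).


Mapping each described value to its parameter name:
  'Original price in USD' -> original_price = 3207.59
  'Discount code' -> discount_code = "FLAT5"
calculate_discount({"original_price": 3207.59, "discount_code": "FLAT5"})


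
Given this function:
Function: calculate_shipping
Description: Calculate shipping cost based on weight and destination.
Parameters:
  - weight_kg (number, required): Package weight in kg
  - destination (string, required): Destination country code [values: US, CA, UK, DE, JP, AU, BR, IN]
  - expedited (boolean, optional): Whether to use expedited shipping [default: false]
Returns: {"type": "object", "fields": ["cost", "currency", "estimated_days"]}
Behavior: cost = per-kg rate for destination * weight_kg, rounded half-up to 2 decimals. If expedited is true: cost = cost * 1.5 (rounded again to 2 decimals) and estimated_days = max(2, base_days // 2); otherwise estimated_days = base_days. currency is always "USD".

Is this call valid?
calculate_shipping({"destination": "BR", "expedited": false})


Checking required parameters...
Missing required parameter: weight_kg
Invalid - missing required parameter 'weight_kg'


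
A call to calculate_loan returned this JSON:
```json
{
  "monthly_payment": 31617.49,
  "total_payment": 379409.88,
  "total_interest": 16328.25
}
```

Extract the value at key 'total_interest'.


16328.25


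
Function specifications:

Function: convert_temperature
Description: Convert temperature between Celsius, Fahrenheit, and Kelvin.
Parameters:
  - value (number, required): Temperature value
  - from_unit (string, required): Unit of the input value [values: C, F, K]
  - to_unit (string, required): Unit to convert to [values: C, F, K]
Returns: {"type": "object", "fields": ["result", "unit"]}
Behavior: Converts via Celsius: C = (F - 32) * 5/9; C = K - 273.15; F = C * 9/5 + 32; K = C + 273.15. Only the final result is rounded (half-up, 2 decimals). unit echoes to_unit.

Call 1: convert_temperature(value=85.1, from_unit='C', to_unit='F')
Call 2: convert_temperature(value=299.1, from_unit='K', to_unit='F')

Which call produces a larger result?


Call 1:
  Input already in C: 85.1
  To F: 85.1 * 9/5 + 32 = 185.18
  Round to 2 decimals: 185.18
  -> 185.18 F
Call 2:
  To C: 299.1 - 273.15 = 25.95
  To F: 25.95 * 9/5 + 32 = 78.71
  Round to 2 decimals: 78.71
  -> 78.71 F
Call 1 (185.18 F)


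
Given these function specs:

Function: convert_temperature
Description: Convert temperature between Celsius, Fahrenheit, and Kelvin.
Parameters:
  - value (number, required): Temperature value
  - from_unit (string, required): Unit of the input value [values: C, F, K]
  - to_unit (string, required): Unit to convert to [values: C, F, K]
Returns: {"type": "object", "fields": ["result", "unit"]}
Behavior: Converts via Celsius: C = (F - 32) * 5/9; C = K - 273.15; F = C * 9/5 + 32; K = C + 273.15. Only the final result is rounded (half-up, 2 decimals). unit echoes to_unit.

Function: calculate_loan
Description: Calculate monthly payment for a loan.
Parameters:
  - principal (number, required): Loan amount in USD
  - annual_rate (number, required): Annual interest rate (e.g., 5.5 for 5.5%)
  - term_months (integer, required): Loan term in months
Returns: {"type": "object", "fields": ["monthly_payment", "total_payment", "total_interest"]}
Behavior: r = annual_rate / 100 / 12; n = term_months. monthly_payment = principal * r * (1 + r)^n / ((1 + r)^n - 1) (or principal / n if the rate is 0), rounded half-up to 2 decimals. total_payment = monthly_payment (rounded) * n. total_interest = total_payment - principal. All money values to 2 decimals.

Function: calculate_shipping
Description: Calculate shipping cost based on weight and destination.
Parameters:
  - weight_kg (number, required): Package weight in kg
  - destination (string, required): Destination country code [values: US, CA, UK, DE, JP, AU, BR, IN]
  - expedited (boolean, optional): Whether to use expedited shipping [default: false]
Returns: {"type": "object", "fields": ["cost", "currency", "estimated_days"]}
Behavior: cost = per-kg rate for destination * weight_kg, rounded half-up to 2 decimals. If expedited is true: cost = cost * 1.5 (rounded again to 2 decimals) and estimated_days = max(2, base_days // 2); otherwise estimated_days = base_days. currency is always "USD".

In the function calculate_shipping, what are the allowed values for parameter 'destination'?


The calculate_shipping spec declares:
  - destination (string, required): Destination country code [values: US, CA, UK, DE, JP, AU, BR, IN]
Allowed values:
US, CA, UK, DE, JP, AU, BR, IN


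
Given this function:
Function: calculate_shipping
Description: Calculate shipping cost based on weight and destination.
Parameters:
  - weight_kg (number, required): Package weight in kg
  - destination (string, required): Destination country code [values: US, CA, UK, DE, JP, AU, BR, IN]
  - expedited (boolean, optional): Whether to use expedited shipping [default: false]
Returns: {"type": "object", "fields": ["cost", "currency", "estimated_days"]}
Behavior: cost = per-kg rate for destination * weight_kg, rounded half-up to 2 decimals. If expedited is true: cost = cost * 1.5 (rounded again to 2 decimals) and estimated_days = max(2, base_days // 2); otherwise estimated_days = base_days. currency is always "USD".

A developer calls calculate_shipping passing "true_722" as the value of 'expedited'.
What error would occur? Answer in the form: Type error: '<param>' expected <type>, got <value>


Spec: 'expedited' is declared as boolean; "true_722" is a string.
Type error: 'expedited' expected boolean, got "true_722"


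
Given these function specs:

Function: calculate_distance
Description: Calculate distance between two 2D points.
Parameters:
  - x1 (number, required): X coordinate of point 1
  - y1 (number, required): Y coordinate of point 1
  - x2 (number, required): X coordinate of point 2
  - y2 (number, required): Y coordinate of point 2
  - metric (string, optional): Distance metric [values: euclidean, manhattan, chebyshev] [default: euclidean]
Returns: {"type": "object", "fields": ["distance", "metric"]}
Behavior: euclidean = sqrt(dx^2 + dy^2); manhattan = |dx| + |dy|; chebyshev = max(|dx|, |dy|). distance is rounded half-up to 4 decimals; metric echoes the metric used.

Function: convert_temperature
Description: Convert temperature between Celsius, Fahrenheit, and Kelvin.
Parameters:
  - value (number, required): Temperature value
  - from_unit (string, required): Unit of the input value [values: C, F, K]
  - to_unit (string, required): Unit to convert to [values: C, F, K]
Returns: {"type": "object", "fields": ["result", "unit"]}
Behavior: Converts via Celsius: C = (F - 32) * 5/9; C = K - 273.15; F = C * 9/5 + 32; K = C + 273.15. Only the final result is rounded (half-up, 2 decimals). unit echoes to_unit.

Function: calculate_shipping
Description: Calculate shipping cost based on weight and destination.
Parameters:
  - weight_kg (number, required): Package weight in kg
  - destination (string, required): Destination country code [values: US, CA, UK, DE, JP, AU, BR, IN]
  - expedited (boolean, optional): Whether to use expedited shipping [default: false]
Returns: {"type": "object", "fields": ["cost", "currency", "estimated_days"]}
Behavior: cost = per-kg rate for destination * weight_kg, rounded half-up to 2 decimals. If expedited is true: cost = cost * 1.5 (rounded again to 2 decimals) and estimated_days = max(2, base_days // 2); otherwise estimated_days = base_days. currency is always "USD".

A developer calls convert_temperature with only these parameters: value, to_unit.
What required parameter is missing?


Required parameters: value, from_unit, to_unit
Provided: value, to_unit
Missing: from_unit
from_unit


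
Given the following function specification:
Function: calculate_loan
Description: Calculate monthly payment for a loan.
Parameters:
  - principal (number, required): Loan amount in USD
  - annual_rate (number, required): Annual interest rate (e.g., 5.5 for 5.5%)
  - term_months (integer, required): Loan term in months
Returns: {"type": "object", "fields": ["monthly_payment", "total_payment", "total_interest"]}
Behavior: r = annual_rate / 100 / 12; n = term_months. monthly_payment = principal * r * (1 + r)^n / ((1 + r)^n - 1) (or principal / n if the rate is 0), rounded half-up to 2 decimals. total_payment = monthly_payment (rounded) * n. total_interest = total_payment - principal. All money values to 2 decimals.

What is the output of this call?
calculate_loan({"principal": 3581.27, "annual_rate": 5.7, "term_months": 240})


r = 5.7 / 100 / 12 = 0.00475 (keep full precision)
(1 + r)^240 = 3.11834073
monthly_payment = 3581.27 * 0.00475 * 3.11834073 / (3.11834073 - 1) = 25.04139 -> 25.04
total_payment = 25.04 * 240 = 6009.60
total_interest = 6009.60 - 3581.27 = 2428.33
Output:
{"monthly_payment": 25.04, "total_payment": 6009.6, "total_interest": 2428.33}


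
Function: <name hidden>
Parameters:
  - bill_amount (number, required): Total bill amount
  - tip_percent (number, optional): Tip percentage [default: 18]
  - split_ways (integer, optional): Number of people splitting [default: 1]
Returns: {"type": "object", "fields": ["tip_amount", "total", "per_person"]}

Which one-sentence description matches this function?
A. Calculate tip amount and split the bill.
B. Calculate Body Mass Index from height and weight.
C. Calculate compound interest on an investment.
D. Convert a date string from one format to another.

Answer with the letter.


Parameters bill_amount, tip_percent, split_ways and return ["tip_amount", "total", "per_person"] fit: Calculate tip amount and split the bill.
A


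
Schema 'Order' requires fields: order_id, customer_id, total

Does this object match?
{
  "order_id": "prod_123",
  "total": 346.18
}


Checking required fields...
Missing: customer_id
Invalid - missing required field 'customer_id'


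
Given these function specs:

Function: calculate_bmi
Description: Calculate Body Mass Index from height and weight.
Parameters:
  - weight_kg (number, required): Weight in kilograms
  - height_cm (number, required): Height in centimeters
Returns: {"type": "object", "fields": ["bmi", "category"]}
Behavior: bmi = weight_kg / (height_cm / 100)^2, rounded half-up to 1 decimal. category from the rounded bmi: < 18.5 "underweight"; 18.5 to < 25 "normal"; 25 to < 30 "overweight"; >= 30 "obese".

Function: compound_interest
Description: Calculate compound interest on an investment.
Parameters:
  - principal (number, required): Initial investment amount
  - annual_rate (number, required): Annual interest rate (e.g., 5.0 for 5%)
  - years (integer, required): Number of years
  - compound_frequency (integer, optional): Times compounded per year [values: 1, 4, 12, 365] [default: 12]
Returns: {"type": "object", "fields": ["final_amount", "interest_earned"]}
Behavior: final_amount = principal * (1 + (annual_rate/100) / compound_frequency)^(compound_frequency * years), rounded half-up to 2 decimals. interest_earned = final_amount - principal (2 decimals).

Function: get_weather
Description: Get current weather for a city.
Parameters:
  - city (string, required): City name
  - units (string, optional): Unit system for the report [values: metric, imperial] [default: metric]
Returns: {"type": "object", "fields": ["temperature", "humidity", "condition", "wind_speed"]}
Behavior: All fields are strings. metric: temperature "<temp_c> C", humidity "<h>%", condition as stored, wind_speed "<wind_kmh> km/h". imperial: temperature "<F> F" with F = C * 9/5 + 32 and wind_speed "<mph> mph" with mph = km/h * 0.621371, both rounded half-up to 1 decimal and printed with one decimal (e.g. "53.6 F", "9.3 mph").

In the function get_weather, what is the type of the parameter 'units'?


The get_weather spec declares:
  - units (string, optional): Unit system for the report [values: metric, imperial] [default: metric]
Type:
string


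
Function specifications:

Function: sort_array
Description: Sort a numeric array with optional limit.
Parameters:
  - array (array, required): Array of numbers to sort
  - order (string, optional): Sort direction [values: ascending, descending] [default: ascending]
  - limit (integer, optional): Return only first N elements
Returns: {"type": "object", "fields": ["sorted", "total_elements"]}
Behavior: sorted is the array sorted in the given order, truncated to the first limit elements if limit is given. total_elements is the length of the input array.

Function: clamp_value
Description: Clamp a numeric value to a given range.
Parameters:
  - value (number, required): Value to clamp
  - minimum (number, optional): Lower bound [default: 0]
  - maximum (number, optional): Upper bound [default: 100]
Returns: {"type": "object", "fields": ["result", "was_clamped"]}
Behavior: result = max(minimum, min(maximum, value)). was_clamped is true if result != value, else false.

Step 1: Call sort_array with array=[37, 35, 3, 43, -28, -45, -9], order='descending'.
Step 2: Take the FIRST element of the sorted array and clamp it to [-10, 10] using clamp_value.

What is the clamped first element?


Step 1: sort_array(order=descending)
  sorted: [43, 37, 35, 3, -9, -28, -45]
  -> first element = 43
Step 2: clamp_value(value=43, minimum=-10, maximum=10)
  result = max(-10, min(10, 43)) = max(-10, 10) = 10
  was_clamped = (10 != 43) = true
  -> result = 10
10


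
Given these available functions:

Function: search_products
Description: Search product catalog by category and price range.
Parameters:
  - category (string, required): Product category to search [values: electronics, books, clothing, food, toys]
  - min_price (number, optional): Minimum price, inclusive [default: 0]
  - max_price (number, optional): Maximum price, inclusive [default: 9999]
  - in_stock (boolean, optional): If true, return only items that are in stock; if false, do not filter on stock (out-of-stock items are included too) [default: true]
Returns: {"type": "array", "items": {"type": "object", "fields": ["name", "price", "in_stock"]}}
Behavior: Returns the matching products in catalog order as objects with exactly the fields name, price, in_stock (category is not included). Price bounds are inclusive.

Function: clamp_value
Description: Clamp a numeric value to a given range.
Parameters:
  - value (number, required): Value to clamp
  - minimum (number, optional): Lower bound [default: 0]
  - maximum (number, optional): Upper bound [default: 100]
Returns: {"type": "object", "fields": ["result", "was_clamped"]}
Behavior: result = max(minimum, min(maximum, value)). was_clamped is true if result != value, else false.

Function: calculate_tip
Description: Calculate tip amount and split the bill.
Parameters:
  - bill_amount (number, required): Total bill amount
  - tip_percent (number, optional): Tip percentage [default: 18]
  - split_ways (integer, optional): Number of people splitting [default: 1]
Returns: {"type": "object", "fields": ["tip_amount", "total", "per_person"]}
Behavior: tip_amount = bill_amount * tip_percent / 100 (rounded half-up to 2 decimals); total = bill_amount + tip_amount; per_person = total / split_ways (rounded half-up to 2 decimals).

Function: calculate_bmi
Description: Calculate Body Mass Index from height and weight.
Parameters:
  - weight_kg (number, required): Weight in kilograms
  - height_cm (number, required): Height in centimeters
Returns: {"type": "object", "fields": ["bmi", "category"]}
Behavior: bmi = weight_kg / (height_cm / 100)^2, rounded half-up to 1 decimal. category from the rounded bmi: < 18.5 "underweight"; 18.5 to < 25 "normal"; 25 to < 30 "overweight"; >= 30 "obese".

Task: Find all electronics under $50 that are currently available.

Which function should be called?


The task needs a function whose description is: Search product catalog by category and price range.
search_products


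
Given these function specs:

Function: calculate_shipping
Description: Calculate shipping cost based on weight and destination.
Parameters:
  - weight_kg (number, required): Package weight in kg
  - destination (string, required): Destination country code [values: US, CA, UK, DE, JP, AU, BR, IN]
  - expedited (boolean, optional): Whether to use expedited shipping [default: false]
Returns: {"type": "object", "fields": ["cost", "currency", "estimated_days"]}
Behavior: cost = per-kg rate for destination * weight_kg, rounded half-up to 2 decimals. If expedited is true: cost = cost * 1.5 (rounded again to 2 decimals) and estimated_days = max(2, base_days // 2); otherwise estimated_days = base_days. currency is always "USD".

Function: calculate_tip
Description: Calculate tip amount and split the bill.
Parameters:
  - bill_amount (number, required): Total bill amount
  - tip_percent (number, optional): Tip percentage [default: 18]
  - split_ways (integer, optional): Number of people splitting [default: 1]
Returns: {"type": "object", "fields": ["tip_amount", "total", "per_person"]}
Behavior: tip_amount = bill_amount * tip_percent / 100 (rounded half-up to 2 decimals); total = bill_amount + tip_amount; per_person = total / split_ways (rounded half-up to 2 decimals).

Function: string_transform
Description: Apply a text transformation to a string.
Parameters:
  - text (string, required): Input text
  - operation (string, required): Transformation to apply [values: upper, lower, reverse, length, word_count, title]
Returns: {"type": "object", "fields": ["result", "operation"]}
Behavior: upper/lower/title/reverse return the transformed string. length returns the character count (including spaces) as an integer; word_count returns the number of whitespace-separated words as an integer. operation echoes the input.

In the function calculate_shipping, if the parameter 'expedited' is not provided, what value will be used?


The calculate_shipping spec declares:
  - expedited (boolean, optional): Whether to use expedited shipping [default: false]
Default:
false


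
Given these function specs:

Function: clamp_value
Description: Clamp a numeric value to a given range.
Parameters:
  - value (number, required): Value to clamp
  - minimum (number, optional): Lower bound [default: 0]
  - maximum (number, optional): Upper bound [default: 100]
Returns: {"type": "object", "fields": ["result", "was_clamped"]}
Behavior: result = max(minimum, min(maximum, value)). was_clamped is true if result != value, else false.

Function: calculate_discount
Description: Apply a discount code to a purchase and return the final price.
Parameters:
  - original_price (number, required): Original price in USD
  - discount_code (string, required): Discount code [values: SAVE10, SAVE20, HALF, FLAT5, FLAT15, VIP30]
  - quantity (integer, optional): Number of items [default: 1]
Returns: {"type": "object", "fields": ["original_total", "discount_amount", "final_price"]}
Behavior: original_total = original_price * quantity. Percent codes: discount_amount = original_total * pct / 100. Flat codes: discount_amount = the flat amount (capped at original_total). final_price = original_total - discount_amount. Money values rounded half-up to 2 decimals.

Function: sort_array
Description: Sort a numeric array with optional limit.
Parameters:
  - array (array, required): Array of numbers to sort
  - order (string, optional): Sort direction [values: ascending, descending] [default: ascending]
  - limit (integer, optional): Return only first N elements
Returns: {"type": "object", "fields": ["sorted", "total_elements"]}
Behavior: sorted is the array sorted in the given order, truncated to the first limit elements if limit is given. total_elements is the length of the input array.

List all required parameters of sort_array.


Parameters of sort_array and their required/optional flag:
  array: required
  order: optional
  limit: optional
array


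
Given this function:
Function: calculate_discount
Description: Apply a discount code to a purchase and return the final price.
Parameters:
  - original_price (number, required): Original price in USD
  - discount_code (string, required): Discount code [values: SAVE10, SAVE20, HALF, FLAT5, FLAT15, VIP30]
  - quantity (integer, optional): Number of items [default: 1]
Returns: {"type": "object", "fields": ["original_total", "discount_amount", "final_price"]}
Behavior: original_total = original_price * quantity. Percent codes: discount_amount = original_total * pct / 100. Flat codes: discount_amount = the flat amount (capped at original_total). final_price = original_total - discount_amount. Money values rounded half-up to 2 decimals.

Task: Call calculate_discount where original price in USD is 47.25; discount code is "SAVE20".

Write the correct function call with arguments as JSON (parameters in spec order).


Mapping each described value to its parameter name:
  'Original price in USD' -> original_price = 47.25
  'Discount code' -> discount_code = "SAVE20"
calculate_discount({"original_price": 47.25, "discount_code": "SAVE20"})


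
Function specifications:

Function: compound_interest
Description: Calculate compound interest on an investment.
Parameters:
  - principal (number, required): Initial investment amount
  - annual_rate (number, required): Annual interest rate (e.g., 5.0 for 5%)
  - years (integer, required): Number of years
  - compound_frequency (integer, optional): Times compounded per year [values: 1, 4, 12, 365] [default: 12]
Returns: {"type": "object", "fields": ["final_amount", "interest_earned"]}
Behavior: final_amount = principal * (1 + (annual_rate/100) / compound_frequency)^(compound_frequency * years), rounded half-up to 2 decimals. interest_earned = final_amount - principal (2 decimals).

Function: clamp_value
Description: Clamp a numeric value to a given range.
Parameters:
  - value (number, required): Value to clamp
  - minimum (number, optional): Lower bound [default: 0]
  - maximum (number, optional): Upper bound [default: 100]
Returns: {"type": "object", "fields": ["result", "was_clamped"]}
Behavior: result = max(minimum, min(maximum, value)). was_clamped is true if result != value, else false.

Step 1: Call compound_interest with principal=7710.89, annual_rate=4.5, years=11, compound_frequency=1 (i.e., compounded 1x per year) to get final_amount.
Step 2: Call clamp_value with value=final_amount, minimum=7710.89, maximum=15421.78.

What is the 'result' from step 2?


Step 1: compound_interest
  rate per period = 4.5/100/1 = 0.045 (keep full precision); periods = 1 * 11 = 11
  (1 + 0.045)^11 = 1.62285305
  final_amount = 7710.89 * 1.62285305 = 12513.641322 -> 12513.64
  interest_earned = 12513.64 - 7710.89 = 4802.75
  -> final_amount = 12513.64
Step 2: clamp_value(value=12513.64, minimum=7710.89, maximum=15421.78)
  result = max(7710.89, min(15421.78, 12513.64)) = max(7710.89, 12513.64) = 12513.64
  was_clamped = (12513.64 != 12513.64) = false
  -> result = 12513.64
12513.64


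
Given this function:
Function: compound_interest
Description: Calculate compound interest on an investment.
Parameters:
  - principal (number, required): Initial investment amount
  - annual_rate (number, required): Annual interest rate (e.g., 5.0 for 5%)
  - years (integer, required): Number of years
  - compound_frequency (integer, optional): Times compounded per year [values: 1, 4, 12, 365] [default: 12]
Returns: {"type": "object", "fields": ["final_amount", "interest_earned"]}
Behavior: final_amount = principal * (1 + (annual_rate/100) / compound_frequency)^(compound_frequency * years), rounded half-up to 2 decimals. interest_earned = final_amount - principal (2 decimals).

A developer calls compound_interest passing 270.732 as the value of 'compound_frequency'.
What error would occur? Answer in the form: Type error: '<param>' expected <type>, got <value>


Spec: 'compound_frequency' is declared as integer; 270.732 is a non-integer number.
Type error: 'compound_frequency' expected integer, got 270.732


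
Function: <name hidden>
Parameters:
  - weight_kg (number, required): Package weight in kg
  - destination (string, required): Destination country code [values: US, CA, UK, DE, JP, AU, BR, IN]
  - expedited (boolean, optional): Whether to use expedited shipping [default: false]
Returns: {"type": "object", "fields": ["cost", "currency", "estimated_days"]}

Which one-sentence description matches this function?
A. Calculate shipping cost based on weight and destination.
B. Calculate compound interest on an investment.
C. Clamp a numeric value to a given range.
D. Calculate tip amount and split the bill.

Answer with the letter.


Parameters weight_kg, destination, expedited and return ["cost", "currency", "estimated_days"] fit: Calculate shipping cost based on weight and destination.
A


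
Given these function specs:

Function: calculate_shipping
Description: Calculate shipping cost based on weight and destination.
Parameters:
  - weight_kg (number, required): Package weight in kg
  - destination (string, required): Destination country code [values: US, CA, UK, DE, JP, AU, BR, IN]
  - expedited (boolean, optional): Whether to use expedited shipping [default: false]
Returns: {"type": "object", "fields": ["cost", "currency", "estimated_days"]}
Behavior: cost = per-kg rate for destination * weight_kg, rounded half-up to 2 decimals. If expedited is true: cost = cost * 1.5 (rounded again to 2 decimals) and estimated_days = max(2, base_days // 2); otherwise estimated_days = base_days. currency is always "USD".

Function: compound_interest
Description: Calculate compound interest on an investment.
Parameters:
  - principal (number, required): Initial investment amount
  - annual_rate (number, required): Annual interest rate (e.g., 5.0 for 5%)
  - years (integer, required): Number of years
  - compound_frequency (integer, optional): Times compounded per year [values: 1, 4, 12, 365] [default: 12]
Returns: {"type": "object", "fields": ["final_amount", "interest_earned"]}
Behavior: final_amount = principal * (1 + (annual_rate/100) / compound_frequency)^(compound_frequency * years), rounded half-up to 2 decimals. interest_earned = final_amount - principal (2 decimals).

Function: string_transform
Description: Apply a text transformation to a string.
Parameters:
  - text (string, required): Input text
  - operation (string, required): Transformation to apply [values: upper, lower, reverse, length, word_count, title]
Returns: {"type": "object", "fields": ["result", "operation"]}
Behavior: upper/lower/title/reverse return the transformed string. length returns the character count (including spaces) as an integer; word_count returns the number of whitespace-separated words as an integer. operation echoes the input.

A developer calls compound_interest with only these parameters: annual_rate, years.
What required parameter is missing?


Required parameters: principal, annual_rate, years
Provided: annual_rate, years
Missing: principal
principal


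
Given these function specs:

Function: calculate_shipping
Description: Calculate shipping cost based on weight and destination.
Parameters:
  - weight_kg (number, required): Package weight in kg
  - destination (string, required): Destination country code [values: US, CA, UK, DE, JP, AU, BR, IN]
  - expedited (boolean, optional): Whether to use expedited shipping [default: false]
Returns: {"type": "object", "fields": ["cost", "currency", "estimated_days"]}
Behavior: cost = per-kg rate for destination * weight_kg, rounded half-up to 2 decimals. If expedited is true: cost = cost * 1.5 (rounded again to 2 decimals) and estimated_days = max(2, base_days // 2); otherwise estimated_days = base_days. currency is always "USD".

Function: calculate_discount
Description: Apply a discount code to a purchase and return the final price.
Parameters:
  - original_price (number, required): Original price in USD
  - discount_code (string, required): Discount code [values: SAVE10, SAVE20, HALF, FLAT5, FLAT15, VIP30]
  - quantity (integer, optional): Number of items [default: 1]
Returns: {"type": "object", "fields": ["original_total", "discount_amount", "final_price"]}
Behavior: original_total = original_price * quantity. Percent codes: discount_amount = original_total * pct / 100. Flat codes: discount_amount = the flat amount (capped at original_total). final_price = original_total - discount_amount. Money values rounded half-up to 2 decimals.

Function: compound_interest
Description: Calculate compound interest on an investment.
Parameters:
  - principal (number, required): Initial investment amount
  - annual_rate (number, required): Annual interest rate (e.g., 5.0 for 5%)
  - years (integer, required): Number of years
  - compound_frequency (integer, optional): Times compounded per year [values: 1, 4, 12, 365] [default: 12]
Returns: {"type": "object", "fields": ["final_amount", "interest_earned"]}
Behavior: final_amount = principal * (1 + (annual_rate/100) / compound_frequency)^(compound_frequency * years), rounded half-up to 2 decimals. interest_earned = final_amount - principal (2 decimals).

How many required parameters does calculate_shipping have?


Parameters of calculate_shipping: weight_kg (required), destination (required), expedited (optional)
Required count:
2


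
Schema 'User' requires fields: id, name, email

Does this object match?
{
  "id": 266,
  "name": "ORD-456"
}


Checking required fields...
Missing: email
Invalid - missing required field 'email'


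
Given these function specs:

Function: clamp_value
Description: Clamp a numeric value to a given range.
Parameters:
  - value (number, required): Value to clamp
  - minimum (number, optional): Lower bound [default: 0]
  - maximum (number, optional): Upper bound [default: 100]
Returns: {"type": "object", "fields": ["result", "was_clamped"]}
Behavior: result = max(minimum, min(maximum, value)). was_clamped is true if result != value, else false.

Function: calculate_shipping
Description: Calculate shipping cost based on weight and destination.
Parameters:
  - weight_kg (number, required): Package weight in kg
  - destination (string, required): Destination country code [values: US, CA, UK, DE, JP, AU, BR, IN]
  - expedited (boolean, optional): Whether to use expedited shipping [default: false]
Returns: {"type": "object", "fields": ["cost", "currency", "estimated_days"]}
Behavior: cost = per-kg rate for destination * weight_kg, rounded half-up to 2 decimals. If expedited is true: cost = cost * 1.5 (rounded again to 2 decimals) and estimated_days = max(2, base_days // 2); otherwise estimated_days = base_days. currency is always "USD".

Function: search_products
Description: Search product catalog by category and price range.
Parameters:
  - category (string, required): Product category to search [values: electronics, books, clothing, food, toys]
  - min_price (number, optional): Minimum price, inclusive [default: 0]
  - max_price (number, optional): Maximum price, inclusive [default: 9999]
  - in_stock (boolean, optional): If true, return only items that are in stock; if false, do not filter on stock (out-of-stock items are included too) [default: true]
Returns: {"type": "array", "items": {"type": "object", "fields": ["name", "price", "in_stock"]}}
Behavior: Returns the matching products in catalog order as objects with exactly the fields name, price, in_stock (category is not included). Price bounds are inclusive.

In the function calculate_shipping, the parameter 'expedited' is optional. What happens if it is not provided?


The calculate_shipping spec declares:
  - expedited (boolean, optional): Whether to use expedited shipping [default: false]
It defaults to false


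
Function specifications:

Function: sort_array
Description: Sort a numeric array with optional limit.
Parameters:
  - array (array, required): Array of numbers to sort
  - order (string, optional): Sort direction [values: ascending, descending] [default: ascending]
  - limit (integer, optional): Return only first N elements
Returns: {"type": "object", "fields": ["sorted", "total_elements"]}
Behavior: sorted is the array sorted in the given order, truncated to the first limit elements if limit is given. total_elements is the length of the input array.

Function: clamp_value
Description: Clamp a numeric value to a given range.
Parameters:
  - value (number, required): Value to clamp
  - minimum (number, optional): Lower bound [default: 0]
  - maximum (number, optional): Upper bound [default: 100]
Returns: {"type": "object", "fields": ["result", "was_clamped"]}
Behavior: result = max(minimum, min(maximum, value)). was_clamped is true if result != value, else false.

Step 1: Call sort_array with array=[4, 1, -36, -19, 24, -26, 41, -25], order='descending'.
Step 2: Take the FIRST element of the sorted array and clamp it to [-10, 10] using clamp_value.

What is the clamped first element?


Step 1: sort_array(order=descending)
  sorted: [41, 24, 4, 1, -19, -25, -26, -36]
  -> first element = 41
Step 2: clamp_value(value=41, minimum=-10, maximum=10)
  result = max(-10, min(10, 41)) = max(-10, 10) = 10
  was_clamped = (10 != 41) = true
  -> result = 10
10


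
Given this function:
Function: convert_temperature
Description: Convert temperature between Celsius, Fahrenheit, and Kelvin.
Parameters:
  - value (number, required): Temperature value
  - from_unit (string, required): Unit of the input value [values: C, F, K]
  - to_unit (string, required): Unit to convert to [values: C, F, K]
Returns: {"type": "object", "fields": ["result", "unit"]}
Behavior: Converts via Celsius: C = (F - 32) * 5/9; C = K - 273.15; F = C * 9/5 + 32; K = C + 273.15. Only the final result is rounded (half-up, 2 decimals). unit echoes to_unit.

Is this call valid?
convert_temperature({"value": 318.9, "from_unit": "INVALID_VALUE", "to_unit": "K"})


Checking parameter values...
Parameter 'from_unit' has value 'INVALID_VALUE' not in allowed: C, F, K
Invalid - 'from_unit' must be one of C, F, K
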